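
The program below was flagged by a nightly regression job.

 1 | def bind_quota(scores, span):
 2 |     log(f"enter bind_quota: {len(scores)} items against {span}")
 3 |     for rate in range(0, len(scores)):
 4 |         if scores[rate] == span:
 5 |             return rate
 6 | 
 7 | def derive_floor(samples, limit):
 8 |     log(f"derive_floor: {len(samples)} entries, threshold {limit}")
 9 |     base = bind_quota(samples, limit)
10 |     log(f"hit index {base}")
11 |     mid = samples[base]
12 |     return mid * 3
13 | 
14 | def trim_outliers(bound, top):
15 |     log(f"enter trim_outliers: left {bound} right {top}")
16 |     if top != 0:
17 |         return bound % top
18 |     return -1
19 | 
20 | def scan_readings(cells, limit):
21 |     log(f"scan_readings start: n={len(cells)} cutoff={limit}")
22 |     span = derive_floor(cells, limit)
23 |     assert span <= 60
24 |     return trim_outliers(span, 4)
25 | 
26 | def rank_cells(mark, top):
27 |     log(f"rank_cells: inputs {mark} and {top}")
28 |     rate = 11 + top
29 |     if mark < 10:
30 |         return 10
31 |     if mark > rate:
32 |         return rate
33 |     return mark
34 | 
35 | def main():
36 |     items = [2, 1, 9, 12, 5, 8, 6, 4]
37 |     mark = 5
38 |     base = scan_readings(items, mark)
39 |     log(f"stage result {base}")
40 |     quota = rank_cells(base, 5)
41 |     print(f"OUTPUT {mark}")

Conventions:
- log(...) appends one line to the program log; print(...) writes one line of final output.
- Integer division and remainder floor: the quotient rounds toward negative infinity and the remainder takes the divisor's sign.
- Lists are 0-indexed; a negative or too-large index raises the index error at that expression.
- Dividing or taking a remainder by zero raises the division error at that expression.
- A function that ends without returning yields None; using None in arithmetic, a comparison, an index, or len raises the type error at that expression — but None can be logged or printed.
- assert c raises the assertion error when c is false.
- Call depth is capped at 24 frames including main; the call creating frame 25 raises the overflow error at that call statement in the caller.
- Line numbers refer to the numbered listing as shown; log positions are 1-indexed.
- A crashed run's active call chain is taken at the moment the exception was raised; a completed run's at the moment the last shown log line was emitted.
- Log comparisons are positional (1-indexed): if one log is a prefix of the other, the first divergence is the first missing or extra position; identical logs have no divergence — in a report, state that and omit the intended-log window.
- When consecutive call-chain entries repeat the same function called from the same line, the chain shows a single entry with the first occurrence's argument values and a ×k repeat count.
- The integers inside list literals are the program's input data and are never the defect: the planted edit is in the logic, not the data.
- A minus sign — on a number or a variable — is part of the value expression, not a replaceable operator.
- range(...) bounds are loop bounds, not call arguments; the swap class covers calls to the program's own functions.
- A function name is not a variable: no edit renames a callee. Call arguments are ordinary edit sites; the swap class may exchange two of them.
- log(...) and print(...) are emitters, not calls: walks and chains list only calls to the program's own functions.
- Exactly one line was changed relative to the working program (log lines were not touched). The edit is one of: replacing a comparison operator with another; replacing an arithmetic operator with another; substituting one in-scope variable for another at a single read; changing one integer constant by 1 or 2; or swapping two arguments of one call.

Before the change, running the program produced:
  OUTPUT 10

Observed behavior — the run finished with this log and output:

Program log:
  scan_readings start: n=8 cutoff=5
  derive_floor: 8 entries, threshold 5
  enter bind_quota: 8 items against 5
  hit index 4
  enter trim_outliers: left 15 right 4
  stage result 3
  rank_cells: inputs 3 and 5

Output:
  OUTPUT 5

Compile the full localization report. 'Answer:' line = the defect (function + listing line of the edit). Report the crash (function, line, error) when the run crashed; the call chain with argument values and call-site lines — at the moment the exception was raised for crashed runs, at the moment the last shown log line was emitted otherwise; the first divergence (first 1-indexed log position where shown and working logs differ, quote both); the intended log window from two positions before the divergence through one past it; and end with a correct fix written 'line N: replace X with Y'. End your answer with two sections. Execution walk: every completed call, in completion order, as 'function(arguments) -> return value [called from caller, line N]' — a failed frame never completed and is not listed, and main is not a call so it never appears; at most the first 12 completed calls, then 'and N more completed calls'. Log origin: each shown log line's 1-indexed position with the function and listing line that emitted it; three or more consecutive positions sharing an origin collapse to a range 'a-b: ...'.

Answer: the defect is in main at line 41.
Key observation: Every logged value matches the working version; the printed result is what differs.
Call chain: main -> rank_cells(3, 5) (called at line 40).
First divergence: none — the logs agree in full.
Execution walk:
  bind_quota([2, 1, 9, 12, 5, 8, 6, 4], 5) -> 4  [called from derive_floor, line 9]
  derive_floor([2, 1, 9, 12, 5, 8, 6, 4], 5) -> 15  [called from scan_readings, line 22]
  trim_outliers(15, 4) -> 3  [called from scan_readings, line 24]
  scan_readings([2, 1, 9, 12, 5, 8, 6, 4], 5) -> 3  [called from main, line 38]
  rank_cells(3, 5) -> 10  [called from main, line 40]
Log origin:
  1: from scan_readings, line 21
  2: from derive_floor, line 8
  3: from bind_quota, line 2
  4: from derive_floor, line 10
  5: from trim_outliers, line 15
  6: from main, line 39
  7: from rank_cells, line 27
A correct fix: line 41: replace `mark` with `quota`.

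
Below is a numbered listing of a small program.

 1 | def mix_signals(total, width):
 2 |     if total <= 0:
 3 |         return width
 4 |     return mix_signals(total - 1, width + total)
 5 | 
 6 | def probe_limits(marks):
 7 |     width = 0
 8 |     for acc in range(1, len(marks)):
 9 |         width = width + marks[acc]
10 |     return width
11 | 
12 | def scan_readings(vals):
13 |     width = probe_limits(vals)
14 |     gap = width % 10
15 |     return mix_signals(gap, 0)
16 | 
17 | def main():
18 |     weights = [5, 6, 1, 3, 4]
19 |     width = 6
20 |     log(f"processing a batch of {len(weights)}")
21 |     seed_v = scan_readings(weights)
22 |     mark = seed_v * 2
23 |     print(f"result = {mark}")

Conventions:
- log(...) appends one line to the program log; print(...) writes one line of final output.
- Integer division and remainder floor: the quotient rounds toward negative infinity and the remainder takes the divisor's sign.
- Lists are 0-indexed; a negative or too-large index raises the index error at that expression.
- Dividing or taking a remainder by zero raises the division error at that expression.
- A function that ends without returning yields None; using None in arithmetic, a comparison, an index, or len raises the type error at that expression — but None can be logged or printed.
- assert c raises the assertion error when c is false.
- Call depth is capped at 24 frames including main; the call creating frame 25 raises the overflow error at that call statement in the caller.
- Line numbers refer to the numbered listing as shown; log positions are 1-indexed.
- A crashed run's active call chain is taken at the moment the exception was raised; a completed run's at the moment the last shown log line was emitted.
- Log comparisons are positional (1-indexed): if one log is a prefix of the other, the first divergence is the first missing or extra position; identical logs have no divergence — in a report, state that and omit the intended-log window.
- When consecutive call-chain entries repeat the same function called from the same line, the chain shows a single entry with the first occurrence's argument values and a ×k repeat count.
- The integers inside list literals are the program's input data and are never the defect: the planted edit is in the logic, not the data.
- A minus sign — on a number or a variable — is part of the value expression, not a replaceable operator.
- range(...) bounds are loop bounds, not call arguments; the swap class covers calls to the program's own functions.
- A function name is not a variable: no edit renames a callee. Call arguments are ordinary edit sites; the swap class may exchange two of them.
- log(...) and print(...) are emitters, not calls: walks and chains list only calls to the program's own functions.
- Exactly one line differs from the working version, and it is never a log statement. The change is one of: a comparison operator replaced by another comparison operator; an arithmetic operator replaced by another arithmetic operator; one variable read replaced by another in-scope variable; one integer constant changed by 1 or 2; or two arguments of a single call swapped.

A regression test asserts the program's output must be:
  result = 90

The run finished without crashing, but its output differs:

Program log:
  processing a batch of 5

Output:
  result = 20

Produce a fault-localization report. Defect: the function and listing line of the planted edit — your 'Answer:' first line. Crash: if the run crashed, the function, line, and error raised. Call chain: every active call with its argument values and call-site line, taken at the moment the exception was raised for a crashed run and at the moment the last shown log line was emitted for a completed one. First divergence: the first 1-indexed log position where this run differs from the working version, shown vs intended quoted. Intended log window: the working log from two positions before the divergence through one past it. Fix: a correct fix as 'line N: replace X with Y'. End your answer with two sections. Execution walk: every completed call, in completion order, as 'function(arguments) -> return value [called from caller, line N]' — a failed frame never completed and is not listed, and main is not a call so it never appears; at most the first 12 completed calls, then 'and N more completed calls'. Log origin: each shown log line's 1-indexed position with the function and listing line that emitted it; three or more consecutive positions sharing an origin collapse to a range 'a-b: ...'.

Answer: the defect is in probe_limits at line 8.
Key fact: Nothing in the log betrays the bug — only the output does.
Call chain: main.
First divergence: none; the two logs match at every position.
Execution walk:
  probe_limits([5, 6, 1, 3, 4]) -> 14  [called from scan_readings, line 13]
  mix_signals(0, 10) -> 10  [called from mix_signals, line 4]
  mix_signals(1, 9) -> 10  [called from mix_signals, line 4]
  mix_signals(2, 7) -> 10  [called from mix_signals, line 4]
  mix_signals(3, 4) -> 10  [called from mix_signals, line 4]
  mix_signals(4, 0) -> 10  [called from scan_readings, line 15]
  scan_readings([5, 6, 1, 3, 4]) -> 10  [called from main, line 21]
Log origin:
  1 — main, line 20
A correct fix: line 8: replace `1` with `0`.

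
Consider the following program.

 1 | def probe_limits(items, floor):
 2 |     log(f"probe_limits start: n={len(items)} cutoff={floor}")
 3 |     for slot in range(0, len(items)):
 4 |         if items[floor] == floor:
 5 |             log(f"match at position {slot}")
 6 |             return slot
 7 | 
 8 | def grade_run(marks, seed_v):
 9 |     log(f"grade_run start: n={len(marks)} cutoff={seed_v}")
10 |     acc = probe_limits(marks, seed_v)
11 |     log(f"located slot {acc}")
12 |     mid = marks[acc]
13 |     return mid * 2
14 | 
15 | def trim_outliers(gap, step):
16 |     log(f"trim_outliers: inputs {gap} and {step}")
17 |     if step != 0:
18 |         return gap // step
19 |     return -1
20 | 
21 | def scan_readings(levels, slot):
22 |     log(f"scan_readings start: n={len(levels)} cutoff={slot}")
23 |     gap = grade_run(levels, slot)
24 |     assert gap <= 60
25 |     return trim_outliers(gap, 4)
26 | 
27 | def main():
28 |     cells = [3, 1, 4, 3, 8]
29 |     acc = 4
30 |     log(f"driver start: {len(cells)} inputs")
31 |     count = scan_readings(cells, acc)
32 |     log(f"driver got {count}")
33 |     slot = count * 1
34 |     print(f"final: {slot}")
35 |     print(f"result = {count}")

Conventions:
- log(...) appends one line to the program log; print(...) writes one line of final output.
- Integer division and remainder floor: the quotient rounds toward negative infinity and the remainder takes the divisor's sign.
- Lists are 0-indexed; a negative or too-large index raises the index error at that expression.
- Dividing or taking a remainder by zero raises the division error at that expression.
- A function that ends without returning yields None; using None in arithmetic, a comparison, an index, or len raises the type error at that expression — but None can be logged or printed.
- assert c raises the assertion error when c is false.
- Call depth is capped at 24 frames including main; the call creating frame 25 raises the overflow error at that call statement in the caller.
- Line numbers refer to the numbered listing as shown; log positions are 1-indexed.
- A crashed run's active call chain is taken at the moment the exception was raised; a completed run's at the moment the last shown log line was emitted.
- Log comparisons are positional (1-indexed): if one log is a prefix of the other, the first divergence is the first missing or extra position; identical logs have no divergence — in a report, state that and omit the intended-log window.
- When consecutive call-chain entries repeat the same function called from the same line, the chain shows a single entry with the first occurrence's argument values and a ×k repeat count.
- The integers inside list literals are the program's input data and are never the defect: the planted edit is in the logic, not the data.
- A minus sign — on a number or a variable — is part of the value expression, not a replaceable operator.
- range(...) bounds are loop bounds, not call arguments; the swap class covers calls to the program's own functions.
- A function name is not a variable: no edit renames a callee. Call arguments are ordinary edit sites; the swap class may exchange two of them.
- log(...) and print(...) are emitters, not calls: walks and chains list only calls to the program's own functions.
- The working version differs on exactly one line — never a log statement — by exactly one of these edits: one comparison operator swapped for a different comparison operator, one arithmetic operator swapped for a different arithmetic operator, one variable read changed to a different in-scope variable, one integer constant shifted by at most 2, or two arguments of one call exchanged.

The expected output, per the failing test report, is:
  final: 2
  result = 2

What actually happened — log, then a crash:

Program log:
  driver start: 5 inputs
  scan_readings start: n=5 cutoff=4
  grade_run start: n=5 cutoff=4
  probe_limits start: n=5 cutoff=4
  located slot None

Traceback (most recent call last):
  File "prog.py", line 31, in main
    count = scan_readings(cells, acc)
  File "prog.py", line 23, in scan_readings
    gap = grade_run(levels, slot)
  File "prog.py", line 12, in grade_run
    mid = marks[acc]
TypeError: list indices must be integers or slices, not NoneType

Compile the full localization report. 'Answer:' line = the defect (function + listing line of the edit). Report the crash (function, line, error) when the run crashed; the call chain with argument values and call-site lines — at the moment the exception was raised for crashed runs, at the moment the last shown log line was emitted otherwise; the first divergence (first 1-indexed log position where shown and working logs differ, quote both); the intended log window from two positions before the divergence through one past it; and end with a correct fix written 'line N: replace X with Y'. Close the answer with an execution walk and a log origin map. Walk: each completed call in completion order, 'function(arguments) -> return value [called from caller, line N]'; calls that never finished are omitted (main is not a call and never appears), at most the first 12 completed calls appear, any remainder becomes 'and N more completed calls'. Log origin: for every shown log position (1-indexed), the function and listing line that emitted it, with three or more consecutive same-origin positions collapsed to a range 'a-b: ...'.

Answer: the defect is in probe_limits at line 4.
The tell: At log position 5 the runs split — shown 'located slot None', but the working version logs 'match at position 2'.
Crash: grade_run, line 12, TypeError.
Call chain: main -> scan_readings([3, 1, 4, 3, 8], 4) (called at line 31) -> grade_run([3, 1, 4, 3, 8], 4) (called at line 23).
First divergence: position 5 — the shown line 'located slot None' should read 'match at position 2'.
Intended log window:
  3: grade_run start: n=5 cutoff=4
  4: probe_limits start: n=5 cutoff=4
  5: match at position 2
  6: located slot 2
Execution walk:
  probe_limits([3, 1, 4, 3, 8], 4) -> None  [called from grade_run, line 10]
Log origin:
  1: emitted by main (line 30)
  2: emitted by scan_readings (line 22)
  3: emitted by grade_run (line 9)
  4: emitted by probe_limits (line 2)
  5: emitted by grade_run (line 11)
A correct fix: line 4: replace `items[floor]` with `items[slot]`.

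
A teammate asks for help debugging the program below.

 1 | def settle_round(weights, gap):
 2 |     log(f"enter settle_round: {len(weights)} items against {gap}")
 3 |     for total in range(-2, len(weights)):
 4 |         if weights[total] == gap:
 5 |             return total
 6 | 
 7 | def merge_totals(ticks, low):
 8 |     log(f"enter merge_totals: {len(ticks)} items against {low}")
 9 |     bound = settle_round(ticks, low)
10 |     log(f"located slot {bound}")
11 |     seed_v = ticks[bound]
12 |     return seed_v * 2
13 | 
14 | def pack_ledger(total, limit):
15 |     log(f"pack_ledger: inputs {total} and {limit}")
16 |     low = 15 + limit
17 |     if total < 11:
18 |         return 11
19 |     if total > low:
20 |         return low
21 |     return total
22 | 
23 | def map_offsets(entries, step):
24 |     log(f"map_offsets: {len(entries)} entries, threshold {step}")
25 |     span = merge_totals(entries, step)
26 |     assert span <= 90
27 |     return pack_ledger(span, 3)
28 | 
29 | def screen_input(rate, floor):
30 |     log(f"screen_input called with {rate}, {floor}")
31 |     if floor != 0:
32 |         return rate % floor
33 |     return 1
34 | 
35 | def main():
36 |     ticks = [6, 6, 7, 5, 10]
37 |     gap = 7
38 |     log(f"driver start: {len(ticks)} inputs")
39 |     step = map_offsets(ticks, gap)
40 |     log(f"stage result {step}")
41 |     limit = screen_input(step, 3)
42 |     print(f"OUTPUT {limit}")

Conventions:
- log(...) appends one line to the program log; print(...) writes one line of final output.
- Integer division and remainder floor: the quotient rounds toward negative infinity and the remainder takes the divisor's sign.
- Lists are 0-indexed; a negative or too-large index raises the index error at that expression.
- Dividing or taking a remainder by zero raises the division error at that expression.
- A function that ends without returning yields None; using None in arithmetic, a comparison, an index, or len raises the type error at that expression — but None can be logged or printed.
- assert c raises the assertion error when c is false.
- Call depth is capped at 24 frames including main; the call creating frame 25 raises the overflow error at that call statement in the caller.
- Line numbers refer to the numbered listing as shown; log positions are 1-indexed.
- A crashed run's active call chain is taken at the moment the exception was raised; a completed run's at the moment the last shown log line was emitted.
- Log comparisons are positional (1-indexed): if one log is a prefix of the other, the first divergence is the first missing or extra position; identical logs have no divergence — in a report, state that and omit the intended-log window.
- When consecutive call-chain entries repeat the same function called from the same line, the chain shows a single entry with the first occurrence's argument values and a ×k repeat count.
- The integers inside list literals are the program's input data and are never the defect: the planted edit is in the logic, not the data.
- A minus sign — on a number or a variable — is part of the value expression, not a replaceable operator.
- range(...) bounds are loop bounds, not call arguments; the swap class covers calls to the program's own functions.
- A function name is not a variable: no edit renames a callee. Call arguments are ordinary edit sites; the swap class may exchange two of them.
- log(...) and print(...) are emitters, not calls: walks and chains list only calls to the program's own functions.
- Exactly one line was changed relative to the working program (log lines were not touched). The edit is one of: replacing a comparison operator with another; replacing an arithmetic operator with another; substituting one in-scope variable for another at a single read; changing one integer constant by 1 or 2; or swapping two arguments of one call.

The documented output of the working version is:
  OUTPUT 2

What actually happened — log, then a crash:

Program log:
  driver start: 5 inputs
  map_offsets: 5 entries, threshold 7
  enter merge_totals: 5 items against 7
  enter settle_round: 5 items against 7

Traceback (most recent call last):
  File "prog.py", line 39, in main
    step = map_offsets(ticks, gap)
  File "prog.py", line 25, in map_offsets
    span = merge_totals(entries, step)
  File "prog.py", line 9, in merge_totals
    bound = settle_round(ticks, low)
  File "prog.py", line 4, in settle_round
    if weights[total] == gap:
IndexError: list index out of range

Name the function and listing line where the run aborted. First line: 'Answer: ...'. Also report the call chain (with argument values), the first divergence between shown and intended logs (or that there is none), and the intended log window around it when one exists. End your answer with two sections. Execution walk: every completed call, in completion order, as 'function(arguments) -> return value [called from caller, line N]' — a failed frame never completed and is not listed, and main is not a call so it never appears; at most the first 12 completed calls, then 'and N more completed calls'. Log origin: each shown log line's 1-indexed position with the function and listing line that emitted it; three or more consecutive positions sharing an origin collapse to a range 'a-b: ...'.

Answer: the error was raised in settle_round, line 4.
The tell: The shown log is a 4-line prefix of the intended one, whose next entry is 'located slot 2'.
Call chain: main -> map_offsets([6, 6, 7, 5, 10], 7) (called at line 39) -> merge_totals([6, 6, 7, 5, 10], 7) (called at line 25) -> settle_round([6, 6, 7, 5, 10], 7) (called at line 9).
First divergence: position 5 — after 4 matching lines the faulty run goes silent; intended next line 'located slot 2'.
Intended log window:
  3: enter merge_totals: 5 items against 7
  4: enter settle_round: 5 items against 7
  5: located slot 2
  6: pack_ledger: inputs 14 and 3
Execution walk:
  (no call completed)
Log origin:
  1 — main, line 38
  2 — map_offsets, line 24
  3 — merge_totals, line 8
  4 — settle_round, line 2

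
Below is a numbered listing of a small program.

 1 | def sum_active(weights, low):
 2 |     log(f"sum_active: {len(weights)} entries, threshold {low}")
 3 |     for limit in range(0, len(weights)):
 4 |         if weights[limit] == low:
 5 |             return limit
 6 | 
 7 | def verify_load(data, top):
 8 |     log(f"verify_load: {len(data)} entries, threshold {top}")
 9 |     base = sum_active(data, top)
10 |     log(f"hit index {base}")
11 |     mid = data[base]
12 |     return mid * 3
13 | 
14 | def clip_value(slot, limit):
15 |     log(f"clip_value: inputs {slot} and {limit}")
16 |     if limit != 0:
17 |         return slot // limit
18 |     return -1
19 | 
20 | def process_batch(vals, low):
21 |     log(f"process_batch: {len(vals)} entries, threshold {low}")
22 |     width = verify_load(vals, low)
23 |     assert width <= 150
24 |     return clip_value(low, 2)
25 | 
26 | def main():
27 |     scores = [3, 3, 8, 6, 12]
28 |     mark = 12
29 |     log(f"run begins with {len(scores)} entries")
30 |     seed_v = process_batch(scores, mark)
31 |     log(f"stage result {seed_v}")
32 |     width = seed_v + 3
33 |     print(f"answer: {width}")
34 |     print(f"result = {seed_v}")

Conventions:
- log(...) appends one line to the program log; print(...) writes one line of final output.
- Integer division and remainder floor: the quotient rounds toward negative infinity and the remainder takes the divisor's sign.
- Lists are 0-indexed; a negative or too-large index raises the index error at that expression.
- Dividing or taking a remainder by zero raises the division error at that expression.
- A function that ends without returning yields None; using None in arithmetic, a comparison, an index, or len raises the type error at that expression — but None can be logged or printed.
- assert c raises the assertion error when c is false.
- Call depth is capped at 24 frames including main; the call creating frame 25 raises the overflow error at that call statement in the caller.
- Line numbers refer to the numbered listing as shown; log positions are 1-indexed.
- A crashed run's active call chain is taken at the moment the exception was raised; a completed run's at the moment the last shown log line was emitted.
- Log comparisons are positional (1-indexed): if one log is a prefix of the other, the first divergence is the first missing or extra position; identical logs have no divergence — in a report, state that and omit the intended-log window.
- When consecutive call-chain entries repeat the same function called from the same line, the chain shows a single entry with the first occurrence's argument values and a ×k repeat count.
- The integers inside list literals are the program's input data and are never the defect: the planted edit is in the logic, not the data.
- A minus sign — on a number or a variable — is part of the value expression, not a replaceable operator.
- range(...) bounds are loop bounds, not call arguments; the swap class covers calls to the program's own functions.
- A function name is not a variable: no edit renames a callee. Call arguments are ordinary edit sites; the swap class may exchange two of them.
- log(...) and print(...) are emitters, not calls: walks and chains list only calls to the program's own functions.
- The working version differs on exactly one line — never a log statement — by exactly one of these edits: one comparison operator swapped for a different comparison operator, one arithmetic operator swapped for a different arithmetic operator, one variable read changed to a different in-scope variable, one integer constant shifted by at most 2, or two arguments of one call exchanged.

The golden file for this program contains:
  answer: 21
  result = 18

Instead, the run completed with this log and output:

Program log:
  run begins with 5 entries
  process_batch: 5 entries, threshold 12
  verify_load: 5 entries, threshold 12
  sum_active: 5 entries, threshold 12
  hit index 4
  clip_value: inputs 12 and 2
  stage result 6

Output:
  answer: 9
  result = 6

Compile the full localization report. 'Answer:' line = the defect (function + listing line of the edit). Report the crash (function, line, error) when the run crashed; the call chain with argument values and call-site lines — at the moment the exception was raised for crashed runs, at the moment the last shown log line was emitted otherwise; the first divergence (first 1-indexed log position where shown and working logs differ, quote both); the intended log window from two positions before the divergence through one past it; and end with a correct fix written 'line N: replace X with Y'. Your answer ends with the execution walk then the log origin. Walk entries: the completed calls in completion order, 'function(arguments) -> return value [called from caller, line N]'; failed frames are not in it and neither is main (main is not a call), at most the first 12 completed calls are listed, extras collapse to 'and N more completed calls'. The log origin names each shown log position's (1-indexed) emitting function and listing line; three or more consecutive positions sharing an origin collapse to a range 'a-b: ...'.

Answer: the defect is in process_batch at line 24.
Key fact: Everything matches until log position 6, which reads 'clip_value: inputs 12 and 2' in place of 'clip_value: inputs 36 and 2'.
Call chain: main.
First divergence: position 6 — the shown line 'clip_value: inputs 12 and 2' should read 'clip_value: inputs 36 and 2'.
Intended log window:
  4: sum_active: 5 entries, threshold 12
  5: hit index 4
  6: clip_value: inputs 36 and 2
  7: stage result 18
Execution walk:
  sum_active([3, 3, 8, 6, 12], 12) -> 4  [called from verify_load, line 9]
  verify_load([3, 3, 8, 6, 12], 12) -> 36  [called from process_batch, line 22]
  clip_value(12, 2) -> 6  [called from process_batch, line 24]
  process_batch([3, 3, 8, 6, 12], 12) -> 6  [called from main, line 30]
Log origins:
  1 — main, line 29
  2 — process_batch, line 21
  3 — verify_load, line 8
  4 — sum_active, line 2
  5 — verify_load, line 10
  6 — clip_value, line 15
  7 — main, line 31
A correct fix: line 24: replace `low` with `width`.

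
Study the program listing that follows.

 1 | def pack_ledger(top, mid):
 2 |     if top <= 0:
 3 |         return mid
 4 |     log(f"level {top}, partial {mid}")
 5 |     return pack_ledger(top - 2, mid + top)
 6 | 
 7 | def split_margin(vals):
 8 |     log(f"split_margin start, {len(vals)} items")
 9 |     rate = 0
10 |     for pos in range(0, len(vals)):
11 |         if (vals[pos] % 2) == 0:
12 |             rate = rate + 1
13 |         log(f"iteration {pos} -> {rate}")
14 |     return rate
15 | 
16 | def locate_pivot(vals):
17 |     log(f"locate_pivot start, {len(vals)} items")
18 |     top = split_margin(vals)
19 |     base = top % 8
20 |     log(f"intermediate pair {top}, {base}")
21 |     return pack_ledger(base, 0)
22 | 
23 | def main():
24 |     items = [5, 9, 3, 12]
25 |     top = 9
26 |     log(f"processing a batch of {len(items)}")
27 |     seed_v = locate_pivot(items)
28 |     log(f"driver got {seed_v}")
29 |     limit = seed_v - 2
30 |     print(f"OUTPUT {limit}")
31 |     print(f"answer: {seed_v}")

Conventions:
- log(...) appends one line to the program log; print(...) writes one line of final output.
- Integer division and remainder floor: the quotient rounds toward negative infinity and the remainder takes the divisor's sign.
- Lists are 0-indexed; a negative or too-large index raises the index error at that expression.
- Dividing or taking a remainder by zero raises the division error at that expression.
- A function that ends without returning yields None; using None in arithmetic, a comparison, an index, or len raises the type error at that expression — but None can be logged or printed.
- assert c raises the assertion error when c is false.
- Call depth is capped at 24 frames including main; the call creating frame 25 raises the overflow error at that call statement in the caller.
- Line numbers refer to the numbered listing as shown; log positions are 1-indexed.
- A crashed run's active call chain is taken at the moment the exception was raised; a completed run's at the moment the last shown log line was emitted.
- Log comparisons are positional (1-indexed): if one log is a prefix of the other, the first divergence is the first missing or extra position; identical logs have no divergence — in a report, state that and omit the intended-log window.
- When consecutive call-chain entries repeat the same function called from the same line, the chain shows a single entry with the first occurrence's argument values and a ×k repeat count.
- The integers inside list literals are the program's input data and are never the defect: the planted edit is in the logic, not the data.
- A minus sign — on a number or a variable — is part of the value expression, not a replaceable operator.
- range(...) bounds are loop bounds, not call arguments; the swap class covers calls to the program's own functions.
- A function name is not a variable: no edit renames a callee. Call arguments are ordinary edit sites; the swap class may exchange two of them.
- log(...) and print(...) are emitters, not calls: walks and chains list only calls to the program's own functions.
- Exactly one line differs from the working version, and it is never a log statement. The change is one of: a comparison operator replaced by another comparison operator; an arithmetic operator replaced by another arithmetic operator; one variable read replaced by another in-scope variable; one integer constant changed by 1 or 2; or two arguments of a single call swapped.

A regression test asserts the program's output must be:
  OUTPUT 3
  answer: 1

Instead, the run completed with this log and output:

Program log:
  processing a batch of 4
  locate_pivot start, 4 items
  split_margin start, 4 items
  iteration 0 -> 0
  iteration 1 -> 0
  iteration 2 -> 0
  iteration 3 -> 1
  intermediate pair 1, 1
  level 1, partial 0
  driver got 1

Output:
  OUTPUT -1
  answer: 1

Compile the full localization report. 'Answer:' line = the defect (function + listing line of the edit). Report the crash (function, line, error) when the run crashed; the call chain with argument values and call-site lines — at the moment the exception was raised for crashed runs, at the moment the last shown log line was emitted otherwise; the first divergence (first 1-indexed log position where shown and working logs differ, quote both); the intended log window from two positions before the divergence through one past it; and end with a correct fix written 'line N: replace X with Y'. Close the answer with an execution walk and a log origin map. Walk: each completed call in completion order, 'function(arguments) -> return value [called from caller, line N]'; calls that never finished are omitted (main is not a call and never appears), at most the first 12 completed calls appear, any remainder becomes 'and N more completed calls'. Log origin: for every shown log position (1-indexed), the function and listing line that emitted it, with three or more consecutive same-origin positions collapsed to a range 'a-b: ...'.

Answer: the defect is in main at line 29.
Key fact: No log line changed; the fault shows up purely in the output.
Call chain: main.
First divergence: there is none — every log position agrees.
Execution walk:
  split_margin([5, 9, 3, 12]) -> 1  [called from locate_pivot, line 18]
  pack_ledger(-1, 1) -> 1  [called from pack_ledger, line 5]
  pack_ledger(1, 0) -> 1  [called from locate_pivot, line 21]
  locate_pivot([5, 9, 3, 12]) -> 1  [called from main, line 27]
Log origin:
  1: logged in main at line 26
  2: logged in locate_pivot at line 17
  3: logged in split_margin at line 8
  4-7: logged in split_margin at line 13
  8: logged in locate_pivot at line 20
  9: logged in pack_ledger at line 4
  10: logged in main at line 28
A correct fix: line 29: replace `-` with `+`.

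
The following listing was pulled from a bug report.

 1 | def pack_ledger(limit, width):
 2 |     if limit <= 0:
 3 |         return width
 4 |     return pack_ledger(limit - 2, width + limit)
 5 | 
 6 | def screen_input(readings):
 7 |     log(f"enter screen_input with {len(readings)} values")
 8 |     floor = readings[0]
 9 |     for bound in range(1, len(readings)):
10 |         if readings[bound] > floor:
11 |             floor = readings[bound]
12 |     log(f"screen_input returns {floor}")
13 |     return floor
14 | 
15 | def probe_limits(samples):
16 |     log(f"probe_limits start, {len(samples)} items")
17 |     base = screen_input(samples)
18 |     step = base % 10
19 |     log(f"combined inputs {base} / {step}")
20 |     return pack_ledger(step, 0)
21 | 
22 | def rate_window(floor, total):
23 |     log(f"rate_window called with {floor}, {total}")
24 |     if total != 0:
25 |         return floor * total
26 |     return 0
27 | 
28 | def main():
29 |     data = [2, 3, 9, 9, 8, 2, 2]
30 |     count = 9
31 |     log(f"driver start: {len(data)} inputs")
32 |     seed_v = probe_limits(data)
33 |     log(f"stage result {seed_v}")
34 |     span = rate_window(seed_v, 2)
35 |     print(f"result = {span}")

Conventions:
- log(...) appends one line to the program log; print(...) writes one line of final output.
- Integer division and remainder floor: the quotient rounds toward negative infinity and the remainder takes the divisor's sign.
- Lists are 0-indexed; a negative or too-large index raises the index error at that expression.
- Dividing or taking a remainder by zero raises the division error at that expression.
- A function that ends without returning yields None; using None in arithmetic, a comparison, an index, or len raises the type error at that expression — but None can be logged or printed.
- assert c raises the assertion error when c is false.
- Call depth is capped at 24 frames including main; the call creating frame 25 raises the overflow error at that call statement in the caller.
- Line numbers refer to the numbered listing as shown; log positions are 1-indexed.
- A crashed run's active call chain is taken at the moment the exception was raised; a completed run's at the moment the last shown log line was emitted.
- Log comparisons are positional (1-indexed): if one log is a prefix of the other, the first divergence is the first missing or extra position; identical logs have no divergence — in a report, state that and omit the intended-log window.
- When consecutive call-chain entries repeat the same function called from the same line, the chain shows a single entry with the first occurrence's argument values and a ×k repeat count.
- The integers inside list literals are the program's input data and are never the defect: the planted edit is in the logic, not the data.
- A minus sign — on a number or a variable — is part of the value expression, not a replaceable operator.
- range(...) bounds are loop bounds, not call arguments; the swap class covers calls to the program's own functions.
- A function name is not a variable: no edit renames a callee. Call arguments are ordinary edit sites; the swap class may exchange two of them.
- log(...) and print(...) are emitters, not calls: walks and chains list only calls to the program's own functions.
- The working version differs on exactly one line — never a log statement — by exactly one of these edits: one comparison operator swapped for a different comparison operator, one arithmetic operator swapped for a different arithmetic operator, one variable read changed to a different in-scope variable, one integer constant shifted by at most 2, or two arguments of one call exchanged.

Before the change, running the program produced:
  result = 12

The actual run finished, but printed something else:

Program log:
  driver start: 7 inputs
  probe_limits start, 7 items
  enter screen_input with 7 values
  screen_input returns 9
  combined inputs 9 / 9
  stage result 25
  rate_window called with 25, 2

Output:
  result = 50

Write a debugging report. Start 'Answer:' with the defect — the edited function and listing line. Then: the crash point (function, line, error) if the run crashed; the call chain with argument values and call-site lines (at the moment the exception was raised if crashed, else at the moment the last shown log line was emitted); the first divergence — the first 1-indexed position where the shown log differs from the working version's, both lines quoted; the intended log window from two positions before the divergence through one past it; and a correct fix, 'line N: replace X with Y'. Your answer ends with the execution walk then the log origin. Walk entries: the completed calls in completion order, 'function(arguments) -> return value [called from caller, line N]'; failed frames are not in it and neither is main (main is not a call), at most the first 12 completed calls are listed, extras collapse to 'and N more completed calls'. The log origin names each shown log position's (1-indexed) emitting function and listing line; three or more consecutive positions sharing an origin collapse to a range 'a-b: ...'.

Answer: the defect is in rate_window at line 25.
Core observation: Log streams are identical — the defect surfaces only in the printed output.
Call chain: main -> rate_window(25, 2) (called at line 34).
First divergence: there is none — every log position agrees.
Execution walk:
  screen_input([2, 3, 9, 9, 8, 2, 2]) -> 9  [called from probe_limits, line 17]
  pack_ledger(-1, 25) -> 25  [called from pack_ledger, line 4]
  pack_ledger(1, 24) -> 25  [called from pack_ledger, line 4]
  pack_ledger(3, 21) -> 25  [called from pack_ledger, line 4]
  pack_ledger(5, 16) -> 25  [called from pack_ledger, line 4]
  pack_ledger(7, 9) -> 25  [called from pack_ledger, line 4]
  pack_ledger(9, 0) -> 25  [called from probe_limits, line 20]
  probe_limits([2, 3, 9, 9, 8, 2, 2]) -> 25  [called from main, line 32]
  rate_window(25, 2) -> 50  [called from main, line 34]
Origin of each log line:
  1 — main, line 31
  2 — probe_limits, line 16
  3 — screen_input, line 7
  4 — screen_input, line 12
  5 — probe_limits, line 19
  6 — main, line 33
  7 — rate_window, line 23
A correct fix: line 25: replace `*` with `//`.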